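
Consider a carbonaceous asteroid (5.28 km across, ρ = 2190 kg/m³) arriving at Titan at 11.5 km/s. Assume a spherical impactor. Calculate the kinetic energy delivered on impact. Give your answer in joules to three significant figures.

E ≈ 1.12 × 10^22 J

d = 5280 m; v = 11500 m/s.
Mass m = (π/6) ρ d³ = (π/6) × 2190 × (5280)³ = 1.688 × 10^14 kg
E = ½ m v² = 0.5 × 1.688 × 10^14 × (11500)² = 1.116 × 10^22 J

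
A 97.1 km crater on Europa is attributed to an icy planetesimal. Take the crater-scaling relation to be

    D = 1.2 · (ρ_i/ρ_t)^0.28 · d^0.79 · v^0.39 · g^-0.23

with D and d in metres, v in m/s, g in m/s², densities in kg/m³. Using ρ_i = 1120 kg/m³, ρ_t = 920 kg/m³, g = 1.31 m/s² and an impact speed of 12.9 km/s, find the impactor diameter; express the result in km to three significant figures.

Rearranging for d: d = [D / (1.2 · (1120/920)^0.28 · 12900^0.39 · 1.31^-0.23)]^(1/0.79).
D = 97100 m.
(1120/920)^0.28 = 1.057
12900^0.39 = 40.10
1.31^-0.23 = 0.9398
Denominator = 1.2 × 1.057 × 40.10 × 0.9398 = 47.80
D / 47.80 = 97100 / 47.80 = 2031
d = 2031^(1/0.79) = 2031^1.2658 = 15378 m

d ≈ 15.4 km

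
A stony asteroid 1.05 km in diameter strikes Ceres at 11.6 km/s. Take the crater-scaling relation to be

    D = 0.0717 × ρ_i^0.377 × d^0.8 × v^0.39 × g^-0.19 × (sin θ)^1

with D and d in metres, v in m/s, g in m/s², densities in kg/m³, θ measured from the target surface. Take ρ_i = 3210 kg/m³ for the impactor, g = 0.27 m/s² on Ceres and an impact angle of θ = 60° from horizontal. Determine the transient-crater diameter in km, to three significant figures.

D ≈ 16.8 km

In SI units: d = 1050 m, v = 11600 m/s.
ρ_i^0.377 = 3210^0.377 = 20.99
d^0.8 = 1050^0.8 = 261.2
v^0.39 = 11600^0.39 = 38.47
g^-0.19 = 0.27^-0.19 = 1.282
(sin 60°)^1 = 0.8660^1 = 0.8660
D = 0.0717 × 20.99 × 261.2 × 38.47 × 1.282 × 0.8660 = 16789 m
   = 16.79 km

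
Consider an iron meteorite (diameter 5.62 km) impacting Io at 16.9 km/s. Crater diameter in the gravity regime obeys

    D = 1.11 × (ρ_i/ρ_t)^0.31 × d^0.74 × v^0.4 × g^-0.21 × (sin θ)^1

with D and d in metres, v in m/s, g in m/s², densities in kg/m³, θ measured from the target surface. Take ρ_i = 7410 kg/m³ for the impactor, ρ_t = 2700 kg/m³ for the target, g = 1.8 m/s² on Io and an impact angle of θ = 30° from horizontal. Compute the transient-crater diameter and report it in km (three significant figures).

D ≈ 19.6 km

In SI units: d = 5620 m, v = 16900 m/s.
(ρ_i/ρ_t)^0.31 = (7410/2700)^0.31 = 1.367
d^0.74 = 5620^0.74 = 595.4
v^0.4 = 16900^0.4 = 49.11
g^-0.21 = 1.8^-0.21 = 0.8839
(sin 30°)^1 = 0.5000^1 = 0.5000
D = 1.11 × 1.367 × 595.4 × 49.11 × 0.8839 × 0.5000 = 19608 m
   = 19.61 km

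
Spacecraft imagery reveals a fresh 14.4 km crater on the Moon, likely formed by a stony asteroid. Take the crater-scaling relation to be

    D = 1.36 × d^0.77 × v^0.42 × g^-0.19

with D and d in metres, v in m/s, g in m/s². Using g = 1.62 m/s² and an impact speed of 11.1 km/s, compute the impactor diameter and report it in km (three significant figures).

Rearranging for d: d = [D / (1.36 · 11100^0.42 · 1.62^-0.19)]^(1/0.77).
D = 14400 m.
11100^0.42 = 50.01
1.62^-0.19 = 0.9124
Denominator = 1.36 × 50.01 × 0.9124 = 62.06
D / 62.06 = 14400 / 62.06 = 232.0
d = 232.0^(1/0.77) = 232.0^1.2987 = 1180 m

d ≈ 1.18 km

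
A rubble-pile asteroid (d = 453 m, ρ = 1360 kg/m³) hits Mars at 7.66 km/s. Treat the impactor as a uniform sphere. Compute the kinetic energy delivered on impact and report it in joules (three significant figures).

E ≈ 1.94 × 10^18 J

v = 7660 m/s.
Mass m = (π/6) ρ d³ = (π/6) × 1360 × (453)³ = 6.620 × 10^10 kg
E = ½ m v² = 0.5 × 6.620 × 10^10 × (7660)² = 1.942 × 10^18 J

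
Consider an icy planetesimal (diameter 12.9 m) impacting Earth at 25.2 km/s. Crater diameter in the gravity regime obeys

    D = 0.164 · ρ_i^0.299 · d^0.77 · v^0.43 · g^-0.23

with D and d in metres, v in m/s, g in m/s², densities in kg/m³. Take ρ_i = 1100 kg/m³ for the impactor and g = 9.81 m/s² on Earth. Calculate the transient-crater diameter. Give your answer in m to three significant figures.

In SI units: v = 25200 m/s.
ρ_i^0.299 = 1100^0.299 = 8.117
d^0.77 = 12.9^0.77 = 7.164
v^0.43 = 25200^0.43 = 78.09
g^-0.23 = 9.81^-0.23 = 0.5914
D = 0.164 × 8.117 × 7.164 × 78.09 × 0.5914 = 440.4 m

D ≈ 440 m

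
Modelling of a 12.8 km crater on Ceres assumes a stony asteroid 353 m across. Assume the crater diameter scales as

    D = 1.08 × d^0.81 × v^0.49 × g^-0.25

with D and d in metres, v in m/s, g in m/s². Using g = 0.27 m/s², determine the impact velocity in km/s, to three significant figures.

Rearranging for v: v = [D / (1.08 · 353^0.81 · 0.27^-0.25)]^(1/0.49).
D = 12800 m.
353^0.81 = 115.8
0.27^-0.25 = 1.387
Denominator = 1.08 × 115.8 × 1.387 = 173.5
D / 173.5 = 12800 / 173.5 = 73.78
v = 73.78^(1/0.49) = 73.78^2.0408 = 6488 m/s

v ≈ 6.49 km/s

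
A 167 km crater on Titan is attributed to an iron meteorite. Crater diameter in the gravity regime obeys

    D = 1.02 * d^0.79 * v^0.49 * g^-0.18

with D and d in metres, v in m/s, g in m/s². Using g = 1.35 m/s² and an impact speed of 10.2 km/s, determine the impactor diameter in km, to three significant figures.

Rearranging for d: d = [D / (1.02 · 10200^0.49 · 1.35^-0.18)]^(1/0.79).
D = 167000 m.
10200^0.49 = 92.09
1.35^-0.18 = 0.9474
Denominator = 1.02 × 92.09 × 0.9474 = 88.99
D / 88.99 = 167000 / 88.99 = 1877
d = 1877^(1/0.79) = 1877^1.2658 = 13917 m

d ≈ 13.9 km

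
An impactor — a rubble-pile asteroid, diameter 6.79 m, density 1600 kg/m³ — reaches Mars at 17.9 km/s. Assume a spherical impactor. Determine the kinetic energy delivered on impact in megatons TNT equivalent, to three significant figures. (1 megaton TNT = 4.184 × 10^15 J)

v = 17900 m/s.
Mass m = (π/6) ρ d³ = (π/6) × 1600 × (6.79)³ = 2.623 × 10^5 kg
E = ½ m v² = 0.5 × 2.623 × 10^5 × (17900)² = 4.202 × 10^13 J
   = 4.202 × 10^13 / 4.184×10^15 = 0.01004 Mt

E ≈ 0.0100 Mt TNT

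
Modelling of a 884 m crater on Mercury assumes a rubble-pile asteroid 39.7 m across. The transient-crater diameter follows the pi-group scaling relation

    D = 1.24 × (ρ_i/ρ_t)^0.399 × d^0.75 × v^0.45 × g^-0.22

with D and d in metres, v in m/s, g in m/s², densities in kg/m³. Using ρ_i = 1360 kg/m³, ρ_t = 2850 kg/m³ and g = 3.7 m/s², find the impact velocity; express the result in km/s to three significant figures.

Rearranging for v: v = [D / (1.24 · (1360/2850)^0.399 · 39.7^0.75 · 3.7^-0.22)]^(1/0.45).
(1360/2850)^0.399 = 0.7444
39.7^0.75 = 15.82
3.7^-0.22 = 0.7499
Denominator = 1.24 × 0.7444 × 15.82 × 0.7499 = 10.95
D / 10.95 = 884 / 10.95 = 80.73
v = 80.73^(1/0.45) = 80.73^2.2222 = 17291 m/s

v ≈ 17.3 km/s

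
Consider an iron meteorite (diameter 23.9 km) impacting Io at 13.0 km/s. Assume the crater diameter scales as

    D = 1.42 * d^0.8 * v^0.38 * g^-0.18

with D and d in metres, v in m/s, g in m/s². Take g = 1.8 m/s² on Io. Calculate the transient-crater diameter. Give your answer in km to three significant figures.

D ≈ 149 km

In SI units: d = 23900 m, v = 13000 m/s.
d^0.8 = 23900^0.8 = 3182
v^0.38 = 13000^0.38 = 36.58
g^-0.18 = 1.8^-0.18 = 0.8996
D = 1.42 × 3182 × 36.58 × 0.8996 = 1.487 × 10^5 m
   = 148.7 km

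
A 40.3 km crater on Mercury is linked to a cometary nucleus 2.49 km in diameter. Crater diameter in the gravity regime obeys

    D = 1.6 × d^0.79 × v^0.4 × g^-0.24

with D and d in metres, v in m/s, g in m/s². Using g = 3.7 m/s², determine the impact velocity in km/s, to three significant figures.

Rearranging for v: v = [D / (1.6 · 2490^0.79 · 3.7^-0.24)]^(1/0.4).
D = 40300 m.
2490^0.79 = 481.9
3.7^-0.24 = 0.7305
Denominator = 1.6 × 481.9 × 0.7305 = 563.2
D / 563.2 = 40300 / 563.2 = 71.56
v = 71.56^(1/0.4) = 71.56^2.5 = 43319 m/s

v ≈ 43.3 km/s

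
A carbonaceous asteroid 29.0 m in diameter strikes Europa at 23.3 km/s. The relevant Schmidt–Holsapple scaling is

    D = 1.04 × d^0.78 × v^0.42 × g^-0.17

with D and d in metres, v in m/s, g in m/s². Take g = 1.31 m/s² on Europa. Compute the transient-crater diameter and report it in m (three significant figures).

In SI units: v = 23300 m/s.
d^0.78 = 29^0.78 = 13.83
v^0.42 = 23300^0.42 = 68.28
g^-0.17 = 1.31^-0.17 = 0.9551
D = 1.04 × 13.83 × 68.28 × 0.9551 = 938.0 m

D ≈ 938 m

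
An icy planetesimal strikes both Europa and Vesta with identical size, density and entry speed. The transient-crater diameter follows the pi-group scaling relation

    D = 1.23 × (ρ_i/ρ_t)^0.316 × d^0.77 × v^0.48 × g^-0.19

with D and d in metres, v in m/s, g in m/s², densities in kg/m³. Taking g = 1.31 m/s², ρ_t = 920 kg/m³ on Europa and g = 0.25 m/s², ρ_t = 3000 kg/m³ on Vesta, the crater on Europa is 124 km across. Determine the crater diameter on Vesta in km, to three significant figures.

The impactor-only factors (d, v, ρ_i) cancel in the ratio, leaving D_Vesta/D_Europa = (g_Vesta/g_Europa)^-0.19 · (ρ_t,Europa/ρ_t,Vesta)^0.316.
(0.25/1.31)^-0.19 = 0.1908^-0.19 = 1.370
(920/3000)^0.316 = 0.3067^0.316 = 0.6883
Ratio = 1.370 × 0.6883 = 0.9430
D_Vesta = 0.9430 × 124 km = 117 km

D ≈ 117 km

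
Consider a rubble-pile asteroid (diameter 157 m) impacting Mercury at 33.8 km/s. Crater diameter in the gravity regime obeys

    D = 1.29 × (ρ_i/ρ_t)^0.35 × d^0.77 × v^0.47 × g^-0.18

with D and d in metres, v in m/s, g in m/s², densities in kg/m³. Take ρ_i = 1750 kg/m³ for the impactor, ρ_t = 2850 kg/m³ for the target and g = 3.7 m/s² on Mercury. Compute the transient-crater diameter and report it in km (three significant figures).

In SI units: v = 33800 m/s.
(ρ_i/ρ_t)^0.35 = (1750/2850)^0.35 = 0.8431
d^0.77 = 157^0.77 = 49.07
v^0.47 = 33800^0.47 = 134.5
g^-0.18 = 3.7^-0.18 = 0.7902
D = 1.29 × 0.8431 × 49.07 × 134.5 × 0.7902 = 5672 m
   = 5.672 km

D ≈ 5.67 km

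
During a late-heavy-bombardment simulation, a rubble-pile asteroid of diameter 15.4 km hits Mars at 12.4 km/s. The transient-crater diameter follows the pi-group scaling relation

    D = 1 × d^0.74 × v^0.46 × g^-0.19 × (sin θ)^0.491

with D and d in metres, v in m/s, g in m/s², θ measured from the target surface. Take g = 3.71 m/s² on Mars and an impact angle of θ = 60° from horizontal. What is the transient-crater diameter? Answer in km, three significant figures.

In SI units: d = 15400 m, v = 12400 m/s.
d^0.74 = 15400^0.74 = 1255
v^0.46 = 12400^0.46 = 76.38
g^-0.19 = 3.71^-0.19 = 0.7795
(sin 60°)^0.491 = 0.8660^0.491 = 0.9318
D = 1 × 1255 × 76.38 × 0.7795 × 0.9318 = 69625 m
   = 69.62 km

D ≈ 69.6 km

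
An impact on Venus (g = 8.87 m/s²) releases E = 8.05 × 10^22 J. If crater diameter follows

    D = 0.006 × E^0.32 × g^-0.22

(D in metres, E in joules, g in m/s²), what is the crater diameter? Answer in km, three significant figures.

D ≈ 79.3 km

E^0.32 = (8.05 × 10^22)^0.32 = 2.137 × 10^7
g^-0.22 = 8.87^-0.22 = 0.6187
D = 0.006 × 2.137 × 10^7 × 0.6187 = 79330 m
   = 79.33 km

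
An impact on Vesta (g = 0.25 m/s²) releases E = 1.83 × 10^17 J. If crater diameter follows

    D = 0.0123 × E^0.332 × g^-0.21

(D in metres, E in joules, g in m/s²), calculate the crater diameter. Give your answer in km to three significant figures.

E^0.332 = (1.83 × 10^17)^0.332 = 5.384 × 10^5
g^-0.21 = 0.25^-0.21 = 1.338
D = 0.0123 × 5.384 × 10^5 × 1.338 = 8861 m
   = 8.861 km

D ≈ 8.86 km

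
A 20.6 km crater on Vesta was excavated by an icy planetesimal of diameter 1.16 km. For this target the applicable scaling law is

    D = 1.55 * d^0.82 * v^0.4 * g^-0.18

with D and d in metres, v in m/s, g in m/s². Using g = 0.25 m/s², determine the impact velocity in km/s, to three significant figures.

Rearranging for v: v = [D / (1.55 · 1160^0.82 · 0.25^-0.18)]^(1/0.4).
D = 20600 m.
1160^0.82 = 325.7
0.25^-0.18 = 1.283
Denominator = 1.55 × 325.7 × 1.283 = 647.7
D / 647.7 = 20600 / 647.7 = 31.80
v = 31.80^(1/0.4) = 31.80^2.5 = 5703 m/s

v ≈ 5.70 km/s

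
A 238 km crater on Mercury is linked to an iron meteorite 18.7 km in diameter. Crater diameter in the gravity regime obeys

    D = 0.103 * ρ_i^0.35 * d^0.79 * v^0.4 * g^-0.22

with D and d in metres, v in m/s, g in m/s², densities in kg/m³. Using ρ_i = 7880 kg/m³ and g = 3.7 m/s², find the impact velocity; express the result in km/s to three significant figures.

Rearranging for v: v = [D / (0.103 · 7880^0.35 · 18700^0.79 · 3.7^-0.22)]^(1/0.4).
D = 238000 m.
7880^0.35 = 23.11
18700^0.79 = 2370
3.7^-0.22 = 0.7499
Denominator = 0.103 × 23.11 × 2370 × 0.7499 = 4230
D / 4230 = 238000 / 4230 = 56.26
v = 56.26^(1/0.4) = 56.26^2.5 = 23741 m/s

v ≈ 23.7 km/s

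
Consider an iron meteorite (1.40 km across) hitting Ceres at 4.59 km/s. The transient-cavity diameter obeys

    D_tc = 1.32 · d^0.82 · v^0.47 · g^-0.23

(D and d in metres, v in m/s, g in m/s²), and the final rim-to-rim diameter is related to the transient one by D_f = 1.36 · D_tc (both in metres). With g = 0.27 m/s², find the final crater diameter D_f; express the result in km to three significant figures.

D_f ≈ 48.5 km

In SI: d = 1400 m, v = 4590 m/s.
d^0.82 = 1400^0.82 = 380.0
v^0.47 = 4590^0.47 = 52.61
g^-0.23 = 0.27^-0.23 = 1.351
D_tc = 1.32 × 380.0 × 52.61 × 1.351 = 35650 m
D_f = 1.36 × 35650 = 48484 m
     = 48.48 km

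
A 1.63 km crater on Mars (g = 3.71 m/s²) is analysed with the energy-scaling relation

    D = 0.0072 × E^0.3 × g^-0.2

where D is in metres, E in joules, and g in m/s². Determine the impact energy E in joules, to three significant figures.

Rearranging: E = [D / (0.0072 · g^-0.2)]^(1/0.3).
D = 1630 m.
g^-0.2 = 3.71^-0.2 = 0.7694
D / (0.0072 × 0.7694) = 1630 / (5.540 × 10^-3) = 2.942 × 10^5
E = (2.942 × 10^5)^3.3333 = 1.693 × 10^18 J

E ≈ 1.69 × 10^18 J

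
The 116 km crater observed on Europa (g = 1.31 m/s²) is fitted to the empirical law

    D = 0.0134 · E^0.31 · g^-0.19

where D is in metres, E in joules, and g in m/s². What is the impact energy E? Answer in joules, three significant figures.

Rearranging: E = [D / (0.0134 · g^-0.19)]^(1/0.31).
D = 116000 m.
g^-0.19 = 1.31^-0.19 = 0.9500
D / (0.0134 × 0.9500) = 116000 / (0.01273) = 9.112 × 10^6
E = (9.112 × 10^6)^3.2258 = 2.820 × 10^22 J

E ≈ 2.82 × 10^22 J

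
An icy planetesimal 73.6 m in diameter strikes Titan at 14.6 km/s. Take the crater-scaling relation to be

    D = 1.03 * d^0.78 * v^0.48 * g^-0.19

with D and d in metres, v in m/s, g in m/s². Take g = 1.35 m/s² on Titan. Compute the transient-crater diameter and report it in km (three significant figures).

In SI units: v = 14600 m/s.
d^0.78 = 73.6^0.78 = 28.59
v^0.48 = 14600^0.48 = 99.74
g^-0.19 = 1.35^-0.19 = 0.9446
D = 1.03 × 28.59 × 99.74 × 0.9446 = 2774 m
   = 2.774 km

D ≈ 2.77 km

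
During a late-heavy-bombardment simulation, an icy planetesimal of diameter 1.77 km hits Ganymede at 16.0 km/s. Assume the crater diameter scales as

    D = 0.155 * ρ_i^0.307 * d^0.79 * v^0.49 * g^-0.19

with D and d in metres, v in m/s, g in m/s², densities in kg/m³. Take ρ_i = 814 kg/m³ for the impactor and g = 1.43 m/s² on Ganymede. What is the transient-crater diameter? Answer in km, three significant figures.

D ≈ 47.9 km

In SI units: d = 1770 m, v = 16000 m/s.
ρ_i^0.307 = 814^0.307 = 7.826
d^0.79 = 1770^0.79 = 368.0
v^0.49 = 16000^0.49 = 114.8
g^-0.19 = 1.43^-0.19 = 0.9343
D = 0.155 × 7.826 × 368.0 × 114.8 × 0.9343 = 47879 m
   = 47.88 km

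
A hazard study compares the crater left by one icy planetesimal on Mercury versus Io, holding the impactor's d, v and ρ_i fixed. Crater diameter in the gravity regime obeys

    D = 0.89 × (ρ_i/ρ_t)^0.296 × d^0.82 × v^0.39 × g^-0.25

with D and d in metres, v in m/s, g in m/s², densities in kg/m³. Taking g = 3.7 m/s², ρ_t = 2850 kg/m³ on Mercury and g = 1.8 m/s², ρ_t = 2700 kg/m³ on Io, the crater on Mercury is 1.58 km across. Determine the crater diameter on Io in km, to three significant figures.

The impactor-only factors (d, v, ρ_i) cancel in the ratio, leaving D_Io/D_Mercury = (g_Io/g_Mercury)^-0.25 · (ρ_t,Mercury/ρ_t,Io)^0.296.
(1.8/3.7)^-0.25 = 0.4865^-0.25 = 1.197
(2850/2700)^0.296 = 1.056^0.296 = 1.016
Ratio = 1.197 × 1.016 = 1.216
D_Io = 1.216 × 1.58 km = 1.92 km

D ≈ 1.92 km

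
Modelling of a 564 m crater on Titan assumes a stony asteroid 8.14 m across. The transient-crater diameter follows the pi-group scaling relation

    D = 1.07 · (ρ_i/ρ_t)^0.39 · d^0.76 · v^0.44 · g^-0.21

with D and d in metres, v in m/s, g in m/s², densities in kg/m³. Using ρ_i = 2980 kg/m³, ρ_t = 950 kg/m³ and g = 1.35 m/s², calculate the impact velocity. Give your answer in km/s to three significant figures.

Rearranging for v: v = [D / (1.07 · (2980/950)^0.39 · 8.14^0.76 · 1.35^-0.21)]^(1/0.44).
(2980/950)^0.39 = 1.562
8.14^0.76 = 4.921
1.35^-0.21 = 0.9389
Denominator = 1.07 × 1.562 × 4.921 × 0.9389 = 7.722
D / 7.722 = 564 / 7.722 = 73.04
v = 73.04^(1/0.44) = 73.04^2.2727 = 17192 m/s

v ≈ 17.2 km/s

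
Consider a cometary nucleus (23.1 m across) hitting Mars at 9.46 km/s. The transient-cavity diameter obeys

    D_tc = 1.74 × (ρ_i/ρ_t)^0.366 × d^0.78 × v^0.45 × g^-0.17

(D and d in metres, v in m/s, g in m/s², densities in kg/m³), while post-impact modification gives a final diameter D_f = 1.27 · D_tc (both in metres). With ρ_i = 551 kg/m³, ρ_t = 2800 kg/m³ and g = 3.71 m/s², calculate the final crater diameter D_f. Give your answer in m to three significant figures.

D_f ≈ 695 m

v = 9460 m/s.
(ρ_i/ρ_t)^0.366 = (551/2800)^0.366 = 0.5516
d^0.78 = 23.1^0.78 = 11.58
v^0.45 = 9460^0.45 = 61.54
g^-0.17 = 3.71^-0.17 = 0.8002
D_tc = 1.74 × 0.5516 × 11.58 × 61.54 × 0.8002 = 547.3 m
D_f = 1.27 × 547.3 = 695.1 m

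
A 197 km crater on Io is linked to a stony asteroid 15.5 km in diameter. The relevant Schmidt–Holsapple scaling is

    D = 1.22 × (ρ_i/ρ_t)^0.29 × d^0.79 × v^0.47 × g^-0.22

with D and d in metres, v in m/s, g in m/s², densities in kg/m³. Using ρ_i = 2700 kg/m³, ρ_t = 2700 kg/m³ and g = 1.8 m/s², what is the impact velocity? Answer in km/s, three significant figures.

Rearranging for v: v = [D / (1.22 · (2700/2700)^0.29 · 15500^0.79 · 1.8^-0.22)]^(1/0.47).
D = 197000 m.
(2700/2700)^0.29 = 1.000
15500^0.79 = 2043
1.8^-0.22 = 0.8787
Denominator = 1.22 × 1.000 × 2043 × 0.8787 = 2190
D / 2190 = 197000 / 2190 = 89.95
v = 89.95^(1/0.47) = 89.95^2.1277 = 14372 m/s

v ≈ 14.4 km/s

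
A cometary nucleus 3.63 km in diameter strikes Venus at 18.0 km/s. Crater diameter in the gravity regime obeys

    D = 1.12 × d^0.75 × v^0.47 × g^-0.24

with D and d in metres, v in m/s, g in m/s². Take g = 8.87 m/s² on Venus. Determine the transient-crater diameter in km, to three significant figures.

D ≈ 31.0 km

In SI units: d = 3630 m, v = 18000 m/s.
d^0.75 = 3630^0.75 = 467.7
v^0.47 = 18000^0.47 = 99.99
g^-0.24 = 8.87^-0.24 = 0.5922
D = 1.12 × 467.7 × 99.99 × 0.5922 = 31018 m
   = 31.02 km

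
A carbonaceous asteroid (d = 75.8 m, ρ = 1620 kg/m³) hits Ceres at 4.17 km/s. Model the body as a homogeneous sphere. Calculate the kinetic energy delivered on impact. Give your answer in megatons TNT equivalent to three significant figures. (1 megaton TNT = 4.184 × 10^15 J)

E ≈ 0.768 Mt TNT

v = 4170 m/s.
Mass m = (π/6) ρ d³ = (π/6) × 1620 × (75.8)³ = 3.694 × 10^8 kg
E = ½ m v² = 0.5 × 3.694 × 10^8 × (4170)² = 3.212 × 10^15 J
   = 3.212 × 10^15 / 4.184×10^15 = 0.7677 Mt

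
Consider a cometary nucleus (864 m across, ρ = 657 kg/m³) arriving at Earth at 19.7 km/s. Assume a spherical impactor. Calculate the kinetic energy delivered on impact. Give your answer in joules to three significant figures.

E ≈ 4.31 × 10^19 J

v = 19700 m/s.
Mass m = (π/6) ρ d³ = (π/6) × 657 × (864)³ = 2.219 × 10^11 kg
E = ½ m v² = 0.5 × 2.219 × 10^11 × (19700)² = 4.306 × 10^19 J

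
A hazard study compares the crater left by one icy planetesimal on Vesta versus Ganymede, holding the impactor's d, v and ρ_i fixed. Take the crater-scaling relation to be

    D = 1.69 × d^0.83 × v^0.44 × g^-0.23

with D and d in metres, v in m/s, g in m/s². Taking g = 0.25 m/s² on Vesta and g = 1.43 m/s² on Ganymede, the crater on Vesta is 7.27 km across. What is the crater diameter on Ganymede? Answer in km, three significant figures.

D ≈ 4.87 km

All impactor-dependent factors cancel in the ratio, leaving D_Ganymede/D_Vesta = (g_Ganymede/g_Vesta)^-0.23.
(1.43/0.25)^-0.23 = 5.720^-0.23 = 0.6696
D_Ganymede = 0.6696 × 7.27 km = 4.87 km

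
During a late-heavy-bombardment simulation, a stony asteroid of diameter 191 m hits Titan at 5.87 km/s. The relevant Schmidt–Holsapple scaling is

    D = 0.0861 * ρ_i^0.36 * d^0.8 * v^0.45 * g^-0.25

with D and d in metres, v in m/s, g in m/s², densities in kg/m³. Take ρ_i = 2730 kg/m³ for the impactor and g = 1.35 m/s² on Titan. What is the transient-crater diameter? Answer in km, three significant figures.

In SI units: v = 5870 m/s.
ρ_i^0.36 = 2730^0.36 = 17.26
d^0.8 = 191^0.8 = 66.81
v^0.45 = 5870^0.45 = 49.65
g^-0.25 = 1.35^-0.25 = 0.9277
D = 0.0861 × 17.26 × 66.81 × 49.65 × 0.9277 = 4573 m
   = 4.573 km

D ≈ 4.57 km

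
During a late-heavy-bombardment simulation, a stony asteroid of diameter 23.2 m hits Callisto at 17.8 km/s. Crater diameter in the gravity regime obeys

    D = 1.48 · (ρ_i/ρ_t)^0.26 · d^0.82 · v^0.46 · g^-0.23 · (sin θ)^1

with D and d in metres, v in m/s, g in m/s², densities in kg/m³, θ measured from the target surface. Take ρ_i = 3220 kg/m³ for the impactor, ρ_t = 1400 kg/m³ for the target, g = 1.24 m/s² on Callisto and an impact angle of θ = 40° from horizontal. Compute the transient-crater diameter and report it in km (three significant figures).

D ≈ 1.34 km

In SI units: v = 17800 m/s.
(ρ_i/ρ_t)^0.26 = (3220/1400)^0.26 = 1.242
d^0.82 = 23.2^0.82 = 13.17
v^0.46 = 17800^0.46 = 90.20
g^-0.23 = 1.24^-0.23 = 0.9517
(sin 40°)^1 = 0.6428^1 = 0.6428
D = 1.48 × 1.242 × 13.17 × 90.20 × 0.9517 × 0.6428 = 1336 m
   = 1.336 km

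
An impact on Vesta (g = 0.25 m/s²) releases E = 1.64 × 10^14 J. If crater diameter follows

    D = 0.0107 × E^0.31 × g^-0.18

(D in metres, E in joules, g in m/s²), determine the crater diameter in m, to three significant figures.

D ≈ 350 m

E^0.31 = (1.64 × 10^14)^0.31 = 2.550 × 10^4
g^-0.18 = 0.25^-0.18 = 1.283
D = 0.0107 × 2.550 × 10^4 × 1.283 = 350.1 m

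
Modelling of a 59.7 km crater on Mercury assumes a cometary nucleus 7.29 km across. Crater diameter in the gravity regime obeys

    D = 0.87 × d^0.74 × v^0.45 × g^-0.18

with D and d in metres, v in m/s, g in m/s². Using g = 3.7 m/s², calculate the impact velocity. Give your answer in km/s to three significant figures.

Rearranging for v: v = [D / (0.87 · 7290^0.74 · 3.7^-0.18)]^(1/0.45).
D = 59700 m.
7290^0.74 = 721.8
3.7^-0.18 = 0.7902
Denominator = 0.87 × 721.8 × 0.7902 = 496.2
D / 496.2 = 59700 / 496.2 = 120.3
v = 120.3^(1/0.45) = 120.3^2.2222 = 41953 m/s

v ≈ 42.0 km/s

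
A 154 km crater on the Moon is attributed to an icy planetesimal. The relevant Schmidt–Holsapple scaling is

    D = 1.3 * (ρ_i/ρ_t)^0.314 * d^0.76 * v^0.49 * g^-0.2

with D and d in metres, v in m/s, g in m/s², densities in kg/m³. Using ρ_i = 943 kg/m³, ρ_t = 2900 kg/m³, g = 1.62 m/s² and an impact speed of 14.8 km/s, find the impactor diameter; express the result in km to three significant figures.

Rearranging for d: d = [D / (1.3 · (943/2900)^0.314 · 14800^0.49 · 1.62^-0.2)]^(1/0.76).
D = 154000 m.
(943/2900)^0.314 = 0.7028
14800^0.49 = 110.5
1.62^-0.2 = 0.9080
Denominator = 1.3 × 0.7028 × 110.5 × 0.9080 = 91.67
D / 91.67 = 154000 / 91.67 = 1680
d = 1680^(1/0.76) = 1680^1.3158 = 17533 m

d ≈ 17.5 km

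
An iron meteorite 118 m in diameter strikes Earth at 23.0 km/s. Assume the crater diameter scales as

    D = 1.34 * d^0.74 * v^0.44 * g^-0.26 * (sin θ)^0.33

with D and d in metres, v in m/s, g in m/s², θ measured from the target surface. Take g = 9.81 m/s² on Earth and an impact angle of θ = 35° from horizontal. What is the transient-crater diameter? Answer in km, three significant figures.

D ≈ 1.75 km

In SI units: v = 23000 m/s.
d^0.74 = 118^0.74 = 34.13
v^0.44 = 23000^0.44 = 83.02
g^-0.26 = 9.81^-0.26 = 0.5523
(sin 35°)^0.33 = 0.5736^0.33 = 0.8324
D = 1.34 × 34.13 × 83.02 × 0.5523 × 0.8324 = 1746 m
   = 1.746 km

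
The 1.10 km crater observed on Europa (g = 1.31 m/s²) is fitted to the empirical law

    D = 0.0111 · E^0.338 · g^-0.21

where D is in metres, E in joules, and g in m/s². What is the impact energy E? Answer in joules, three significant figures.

E ≈ 7.15 × 10^14 J

Rearranging: E = [D / (0.0111 · g^-0.21)]^(1/0.338).
D = 1100 m.
g^-0.21 = 1.31^-0.21 = 0.9449
D / (0.0111 × 0.9449) = 1100 / (0.01049) = 1.049 × 10^5
E = (1.049 × 10^5)^2.9586 = 7.153 × 10^14 J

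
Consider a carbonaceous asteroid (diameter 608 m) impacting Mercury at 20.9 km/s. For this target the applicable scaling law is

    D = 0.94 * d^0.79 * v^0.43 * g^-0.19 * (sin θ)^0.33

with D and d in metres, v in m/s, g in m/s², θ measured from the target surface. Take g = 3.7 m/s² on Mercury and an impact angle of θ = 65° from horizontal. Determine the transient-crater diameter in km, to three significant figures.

D ≈ 8.09 km

In SI units: v = 20900 m/s.
d^0.79 = 608^0.79 = 158.2
v^0.43 = 20900^0.43 = 72.05
g^-0.19 = 3.7^-0.19 = 0.7799
(sin 65°)^0.33 = 0.9063^0.33 = 0.9681
D = 0.94 × 158.2 × 72.05 × 0.7799 × 0.9681 = 8090 m
   = 8.090 km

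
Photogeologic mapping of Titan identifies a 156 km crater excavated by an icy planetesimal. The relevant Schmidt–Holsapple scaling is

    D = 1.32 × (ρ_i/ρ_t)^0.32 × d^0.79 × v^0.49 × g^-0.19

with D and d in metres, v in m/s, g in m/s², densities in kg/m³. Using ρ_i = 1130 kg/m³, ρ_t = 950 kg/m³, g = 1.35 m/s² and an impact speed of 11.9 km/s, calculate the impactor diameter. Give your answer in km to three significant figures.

d ≈ 7.83 km

Rearranging for d: d = [D / (1.32 · (1130/950)^0.32 · 11900^0.49 · 1.35^-0.19)]^(1/0.79).
D = 156000 m.
(1130/950)^0.32 = 1.057
11900^0.49 = 99.32
1.35^-0.19 = 0.9446
Denominator = 1.32 × 1.057 × 99.32 × 0.9446 = 130.9
D / 130.9 = 156000 / 130.9 = 1192
d = 1192^(1/0.79) = 1192^1.2658 = 7833 m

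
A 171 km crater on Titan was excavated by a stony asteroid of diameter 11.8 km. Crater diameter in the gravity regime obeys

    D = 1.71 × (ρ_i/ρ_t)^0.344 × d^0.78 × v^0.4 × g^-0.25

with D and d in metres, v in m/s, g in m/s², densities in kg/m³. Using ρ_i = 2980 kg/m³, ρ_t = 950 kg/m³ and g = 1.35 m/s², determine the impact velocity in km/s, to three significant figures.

v ≈ 16.4 km/s

Rearranging for v: v = [D / (1.71 · (2980/950)^0.344 · 11800^0.78 · 1.35^-0.25)]^(1/0.4).
D = 171000 m.
(2980/950)^0.344 = 1.482
11800^0.78 = 1500
1.35^-0.25 = 0.9277
Denominator = 1.71 × 1.482 × 1500 × 0.9277 = 3526
D / 3526 = 171000 / 3526 = 48.50
v = 48.50^(1/0.4) = 48.50^2.5 = 16382 m/s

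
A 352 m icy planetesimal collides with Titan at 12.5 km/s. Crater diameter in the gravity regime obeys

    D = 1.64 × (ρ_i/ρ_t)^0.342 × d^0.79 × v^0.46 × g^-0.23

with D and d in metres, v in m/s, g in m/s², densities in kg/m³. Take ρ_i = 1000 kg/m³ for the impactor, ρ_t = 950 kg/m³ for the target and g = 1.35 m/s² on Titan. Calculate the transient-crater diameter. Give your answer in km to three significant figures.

In SI units: v = 12500 m/s.
(ρ_i/ρ_t)^0.342 = (1000/950)^0.342 = 1.018
d^0.79 = 352^0.79 = 102.7
v^0.46 = 12500^0.46 = 76.66
g^-0.23 = 1.35^-0.23 = 0.9333
D = 1.64 × 1.018 × 102.7 × 76.66 × 0.9333 = 12267 m
   = 12.27 km

D ≈ 12.3 km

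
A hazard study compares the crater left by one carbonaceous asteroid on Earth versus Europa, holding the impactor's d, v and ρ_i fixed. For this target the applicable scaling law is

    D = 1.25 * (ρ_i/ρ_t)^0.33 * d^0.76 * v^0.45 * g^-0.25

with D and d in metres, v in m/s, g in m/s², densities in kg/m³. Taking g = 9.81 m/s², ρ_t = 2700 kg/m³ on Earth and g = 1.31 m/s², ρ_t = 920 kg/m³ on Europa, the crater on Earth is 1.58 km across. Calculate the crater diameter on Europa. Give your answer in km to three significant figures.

The impactor-only factors (d, v, ρ_i) cancel in the ratio, leaving D_Europa/D_Earth = (g_Europa/g_Earth)^-0.25 · (ρ_t,Earth/ρ_t,Europa)^0.33.
(1.31/9.81)^-0.25 = 0.1335^-0.25 = 1.654
(2700/920)^0.33 = 2.935^0.33 = 1.427
Ratio = 1.654 × 1.427 = 2.360
D_Europa = 2.360 × 1.58 km = 3.73 km

D ≈ 3.73 km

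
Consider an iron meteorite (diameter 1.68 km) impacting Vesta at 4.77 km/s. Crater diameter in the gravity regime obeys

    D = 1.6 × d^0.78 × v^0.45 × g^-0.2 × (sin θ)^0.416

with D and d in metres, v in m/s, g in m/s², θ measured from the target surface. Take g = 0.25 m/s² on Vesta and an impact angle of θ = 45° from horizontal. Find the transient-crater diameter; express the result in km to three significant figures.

In SI units: d = 1680 m, v = 4770 m/s.
d^0.78 = 1680^0.78 = 327.9
v^0.45 = 4770^0.45 = 45.22
g^-0.2 = 0.25^-0.2 = 1.320
(sin 45°)^0.416 = 0.7071^0.416 = 0.8657
D = 1.6 × 327.9 × 45.22 × 1.320 × 0.8657 = 27110 m
   = 27.11 km

D ≈ 27.1 km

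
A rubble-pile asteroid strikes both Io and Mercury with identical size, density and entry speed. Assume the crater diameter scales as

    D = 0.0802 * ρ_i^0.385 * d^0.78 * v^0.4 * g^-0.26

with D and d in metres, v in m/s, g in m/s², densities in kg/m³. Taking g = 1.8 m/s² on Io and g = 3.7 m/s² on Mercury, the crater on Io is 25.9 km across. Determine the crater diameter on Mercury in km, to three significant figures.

All impactor-dependent factors cancel in the ratio, leaving D_Mercury/D_Io = (g_Mercury/g_Io)^-0.26.
(3.7/1.8)^-0.26 = 2.056^-0.26 = 0.8291
D_Mercury = 0.8291 × 25.9 km = 21.5 km

D ≈ 21.5 km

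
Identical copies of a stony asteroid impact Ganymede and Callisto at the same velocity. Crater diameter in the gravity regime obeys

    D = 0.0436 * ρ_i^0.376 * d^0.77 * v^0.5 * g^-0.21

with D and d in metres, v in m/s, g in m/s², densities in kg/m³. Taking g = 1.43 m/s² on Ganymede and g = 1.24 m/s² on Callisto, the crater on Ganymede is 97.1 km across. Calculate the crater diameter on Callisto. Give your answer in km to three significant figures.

D ≈ 100 km

All impactor-dependent factors cancel in the ratio, leaving D_Callisto/D_Ganymede = (g_Callisto/g_Ganymede)^-0.21.
(1.24/1.43)^-0.21 = 0.8671^-0.21 = 1.030
D_Callisto = 1.030 × 97.1 km = 100 km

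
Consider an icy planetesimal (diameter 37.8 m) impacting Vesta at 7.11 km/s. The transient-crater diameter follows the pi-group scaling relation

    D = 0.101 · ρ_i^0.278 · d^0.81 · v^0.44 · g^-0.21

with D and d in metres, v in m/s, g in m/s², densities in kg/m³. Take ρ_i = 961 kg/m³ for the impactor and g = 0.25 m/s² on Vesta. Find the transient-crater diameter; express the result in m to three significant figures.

In SI units: v = 7110 m/s.
ρ_i^0.278 = 961^0.278 = 6.748
d^0.81 = 37.8^0.81 = 18.96
v^0.44 = 7110^0.44 = 49.52
g^-0.21 = 0.25^-0.21 = 1.338
D = 0.101 × 6.748 × 18.96 × 49.52 × 1.338 = 856.2 m

D ≈ 856 m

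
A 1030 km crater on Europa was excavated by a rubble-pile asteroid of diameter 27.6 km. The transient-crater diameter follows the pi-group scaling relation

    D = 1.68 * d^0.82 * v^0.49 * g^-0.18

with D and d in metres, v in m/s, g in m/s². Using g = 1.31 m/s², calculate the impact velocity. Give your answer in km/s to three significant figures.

v ≈ 26.5 km/s

Rearranging for v: v = [D / (1.68 · 27600^0.82 · 1.31^-0.18)]^(1/0.49).
D = 1.03e+06 m.
27600^0.82 = 4381
1.31^-0.18 = 0.9526
Denominator = 1.68 × 4381 × 0.9526 = 7011
D / 7011 = 1.03e+06 / 7011 = 146.9
v = 146.9^(1/0.49) = 146.9^2.0408 = 26452 m/s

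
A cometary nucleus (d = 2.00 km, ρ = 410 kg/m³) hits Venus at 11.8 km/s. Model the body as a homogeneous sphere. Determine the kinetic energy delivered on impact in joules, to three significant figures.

E ≈ 1.20 × 10^20 J

d = 2000 m; v = 11800 m/s.
Mass m = (π/6) ρ d³ = (π/6) × 410 × (2000)³ = 1.717 × 10^12 kg
E = ½ m v² = 0.5 × 1.717 × 10^12 × (11800)² = 1.195 × 10^20 J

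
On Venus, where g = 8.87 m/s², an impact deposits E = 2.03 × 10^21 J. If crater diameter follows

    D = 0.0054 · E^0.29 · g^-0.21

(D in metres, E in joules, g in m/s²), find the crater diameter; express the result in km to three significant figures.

E^0.29 = (2.03 × 10^21)^0.29 = 1.511 × 10^6
g^-0.21 = 8.87^-0.21 = 0.6323
D = 0.0054 × 1.511 × 10^6 × 0.6323 = 5159 m
   = 5.159 km

D ≈ 5.16 km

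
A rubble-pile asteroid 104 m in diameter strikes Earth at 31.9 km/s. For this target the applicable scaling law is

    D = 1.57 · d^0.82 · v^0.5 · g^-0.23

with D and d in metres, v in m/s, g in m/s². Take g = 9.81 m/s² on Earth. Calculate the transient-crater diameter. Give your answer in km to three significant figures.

D ≈ 7.48 km

In SI units: v = 31900 m/s.
d^0.82 = 104^0.82 = 45.08
v^0.5 = 31900^0.5 = 178.6
g^-0.23 = 9.81^-0.23 = 0.5914
D = 1.57 × 45.08 × 178.6 × 0.5914 = 7476 m
   = 7.476 km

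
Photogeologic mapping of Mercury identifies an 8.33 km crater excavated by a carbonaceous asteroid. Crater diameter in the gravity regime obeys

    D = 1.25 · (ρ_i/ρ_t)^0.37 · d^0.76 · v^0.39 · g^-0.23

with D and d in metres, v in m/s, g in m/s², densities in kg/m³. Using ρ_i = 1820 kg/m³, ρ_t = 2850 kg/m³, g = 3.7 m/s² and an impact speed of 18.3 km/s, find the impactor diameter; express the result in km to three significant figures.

d ≈ 1.29 km

Rearranging for d: d = [D / (1.25 · (1820/2850)^0.37 · 18300^0.39 · 3.7^-0.23)]^(1/0.76).
D = 8330 m.
(1820/2850)^0.37 = 0.8471
18300^0.39 = 45.96
3.7^-0.23 = 0.7401
Denominator = 1.25 × 0.8471 × 45.96 × 0.7401 = 36.02
D / 36.02 = 8330 / 36.02 = 231.3
d = 231.3^(1/0.76) = 231.3^1.3158 = 1291 m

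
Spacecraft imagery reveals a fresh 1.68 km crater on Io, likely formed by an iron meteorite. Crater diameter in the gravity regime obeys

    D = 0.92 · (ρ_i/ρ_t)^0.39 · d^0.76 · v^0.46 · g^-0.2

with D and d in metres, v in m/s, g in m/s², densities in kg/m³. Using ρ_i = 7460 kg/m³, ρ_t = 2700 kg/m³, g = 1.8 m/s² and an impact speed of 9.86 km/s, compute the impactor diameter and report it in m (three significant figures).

d ≈ 51.9 m

Rearranging for d: d = [D / (0.92 · (7460/2700)^0.39 · 9860^0.46 · 1.8^-0.2)]^(1/0.76).
D = 1680 m.
(7460/2700)^0.39 = 1.486
9860^0.46 = 68.74
1.8^-0.2 = 0.8891
Denominator = 0.92 × 1.486 × 68.74 × 0.8891 = 83.55
D / 83.55 = 1680 / 83.55 = 20.11
d = 20.11^(1/0.76) = 20.11^1.3158 = 51.88 m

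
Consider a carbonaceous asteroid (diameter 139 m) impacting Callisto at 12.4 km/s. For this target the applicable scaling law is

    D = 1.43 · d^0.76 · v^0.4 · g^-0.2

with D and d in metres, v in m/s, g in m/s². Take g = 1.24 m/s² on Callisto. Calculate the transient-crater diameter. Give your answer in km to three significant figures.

In SI units: v = 12400 m/s.
d^0.76 = 139^0.76 = 42.53
v^0.4 = 12400^0.4 = 43.39
g^-0.2 = 1.24^-0.2 = 0.9579
D = 1.43 × 42.53 × 43.39 × 0.9579 = 2528 m
   = 2.528 km

D ≈ 2.53 km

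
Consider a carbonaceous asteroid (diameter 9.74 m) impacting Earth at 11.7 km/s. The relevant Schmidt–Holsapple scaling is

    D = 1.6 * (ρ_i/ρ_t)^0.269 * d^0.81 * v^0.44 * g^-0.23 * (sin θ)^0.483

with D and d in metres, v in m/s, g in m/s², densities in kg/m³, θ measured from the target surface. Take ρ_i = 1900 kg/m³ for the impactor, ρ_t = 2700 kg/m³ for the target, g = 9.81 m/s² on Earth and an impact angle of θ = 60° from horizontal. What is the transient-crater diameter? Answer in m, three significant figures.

In SI units: v = 11700 m/s.
(ρ_i/ρ_t)^0.269 = (1900/2700)^0.269 = 0.9098
d^0.81 = 9.74^0.81 = 6.320
v^0.44 = 11700^0.44 = 61.66
g^-0.23 = 9.81^-0.23 = 0.5914
(sin 60°)^0.483 = 0.8660^0.483 = 0.9329
D = 1.6 × 0.9098 × 6.320 × 61.66 × 0.5914 × 0.9329 = 313.0 m

D ≈ 313 m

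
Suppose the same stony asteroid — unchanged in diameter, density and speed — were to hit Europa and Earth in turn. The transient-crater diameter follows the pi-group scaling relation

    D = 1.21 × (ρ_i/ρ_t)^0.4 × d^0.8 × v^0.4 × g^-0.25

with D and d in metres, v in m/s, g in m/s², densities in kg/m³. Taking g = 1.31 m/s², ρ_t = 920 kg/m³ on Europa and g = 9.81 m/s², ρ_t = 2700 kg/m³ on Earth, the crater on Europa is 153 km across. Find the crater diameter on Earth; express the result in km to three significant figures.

The impactor-only factors (d, v, ρ_i) cancel in the ratio, leaving D_Earth/D_Europa = (g_Earth/g_Europa)^-0.25 · (ρ_t,Europa/ρ_t,Earth)^0.4.
(9.81/1.31)^-0.25 = 7.489^-0.25 = 0.6045
(920/2700)^0.4 = 0.3407^0.4 = 0.6501
Ratio = 0.6045 × 0.6501 = 0.3930
D_Earth = 0.3930 × 153 km = 60.1 km

D ≈ 60.1 km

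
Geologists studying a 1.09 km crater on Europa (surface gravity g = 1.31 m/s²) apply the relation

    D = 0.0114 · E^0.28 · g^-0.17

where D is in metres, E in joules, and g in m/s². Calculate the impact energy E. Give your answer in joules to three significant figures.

Rearranging: E = [D / (0.0114 · g^-0.17)]^(1/0.28).
D = 1090 m.
g^-0.17 = 1.31^-0.17 = 0.9551
D / (0.0114 × 0.9551) = 1090 / (0.01089) = 1.001 × 10^5
E = (1.001 × 10^5)^3.5714 = 7.220 × 10^17 J

E ≈ 7.22 × 10^17 J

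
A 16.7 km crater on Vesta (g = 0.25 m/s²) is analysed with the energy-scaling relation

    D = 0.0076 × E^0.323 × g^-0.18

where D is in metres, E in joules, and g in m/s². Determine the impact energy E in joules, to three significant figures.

E ≈ 1.99 × 10^19 J

Rearranging: E = [D / (0.0076 · g^-0.18)]^(1/0.323).
D = 16700 m.
g^-0.18 = 0.25^-0.18 = 1.283
D / (0.0076 × 1.283) = 16700 / (9.751 × 10^-3) = 1.713 × 10^6
E = (1.713 × 10^6)^3.096 = 1.994 × 10^19 J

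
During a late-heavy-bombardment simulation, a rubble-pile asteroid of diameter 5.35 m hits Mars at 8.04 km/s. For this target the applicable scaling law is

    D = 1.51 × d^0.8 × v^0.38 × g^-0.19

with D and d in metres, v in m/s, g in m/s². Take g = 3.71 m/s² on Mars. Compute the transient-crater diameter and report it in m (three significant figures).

D ≈ 137 m

In SI units: v = 8040 m/s.
d^0.8 = 5.35^0.8 = 3.825
v^0.38 = 8040^0.38 = 30.48
g^-0.19 = 3.71^-0.19 = 0.7795
D = 1.51 × 3.825 × 30.48 × 0.7795 = 137.2 m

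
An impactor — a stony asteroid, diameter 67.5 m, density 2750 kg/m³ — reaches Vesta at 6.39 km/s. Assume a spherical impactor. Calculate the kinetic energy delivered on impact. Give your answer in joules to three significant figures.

v = 6390 m/s.
Mass m = (π/6) ρ d³ = (π/6) × 2750 × (67.5)³ = 4.428 × 10^8 kg
E = ½ m v² = 0.5 × 4.428 × 10^8 × (6390)² = 9.040 × 10^15 J

E ≈ 9.04 × 10^15 J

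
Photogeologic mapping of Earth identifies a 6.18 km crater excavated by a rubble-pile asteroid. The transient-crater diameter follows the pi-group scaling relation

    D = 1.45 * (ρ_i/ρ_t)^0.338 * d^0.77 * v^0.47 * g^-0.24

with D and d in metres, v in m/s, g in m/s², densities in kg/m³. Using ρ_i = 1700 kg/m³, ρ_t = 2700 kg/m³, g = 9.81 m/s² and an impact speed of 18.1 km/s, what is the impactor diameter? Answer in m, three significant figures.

Rearranging for d: d = [D / (1.45 · (1700/2700)^0.338 · 18100^0.47 · 9.81^-0.24)]^(1/0.77).
D = 6180 m.
(1700/2700)^0.338 = 0.8552
18100^0.47 = 100.3
9.81^-0.24 = 0.5781
Denominator = 1.45 × 0.8552 × 100.3 × 0.5781 = 71.90
D / 71.90 = 6180 / 71.90 = 85.95
d = 85.95^(1/0.77) = 85.95^1.2987 = 325.1 m

d ≈ 325 m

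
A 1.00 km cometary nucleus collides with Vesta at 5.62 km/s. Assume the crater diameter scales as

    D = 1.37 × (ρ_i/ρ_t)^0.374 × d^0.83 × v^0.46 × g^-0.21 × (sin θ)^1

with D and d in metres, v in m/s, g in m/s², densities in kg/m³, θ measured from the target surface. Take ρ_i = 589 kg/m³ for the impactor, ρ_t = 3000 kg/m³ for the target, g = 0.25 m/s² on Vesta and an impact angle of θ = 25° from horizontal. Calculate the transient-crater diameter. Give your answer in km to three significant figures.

D ≈ 6.91 km

In SI units: d = 1000 m, v = 5620 m/s.
(ρ_i/ρ_t)^0.374 = (589/3000)^0.374 = 0.5440
d^0.83 = 1000^0.83 = 309.0
v^0.46 = 5620^0.46 = 53.07
g^-0.21 = 0.25^-0.21 = 1.338
(sin 25°)^1 = 0.4226^1 = 0.4226
D = 1.37 × 0.5440 × 309.0 × 53.07 × 1.338 × 0.4226 = 6911 m
   = 6.911 km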